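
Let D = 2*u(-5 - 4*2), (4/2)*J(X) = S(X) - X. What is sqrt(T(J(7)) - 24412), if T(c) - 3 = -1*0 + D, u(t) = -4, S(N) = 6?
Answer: 3*I*sqrt(2713) ≈ 156.26*I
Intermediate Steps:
J(X) = 3 - X/2 (J(X) = (6 - X)/2 = 3 - X/2)
D = -8 (D = 2*(-4) = -8)
T(c) = -5 (T(c) = 3 + (-1*0 - 8) = 3 + (0 - 8) = 3 - 8 = -5)
sqrt(T(J(7)) - 24412) = sqrt(-5 - 24412) = sqrt(-24417) = 3*I*sqrt(2713)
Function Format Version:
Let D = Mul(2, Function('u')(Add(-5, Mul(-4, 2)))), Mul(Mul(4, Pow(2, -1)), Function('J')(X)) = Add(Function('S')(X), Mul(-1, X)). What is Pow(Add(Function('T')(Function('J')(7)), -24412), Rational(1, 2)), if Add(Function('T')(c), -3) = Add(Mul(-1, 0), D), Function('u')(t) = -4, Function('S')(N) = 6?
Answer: Mul(3, I, Pow(2713, Rational(1, 2))) ≈ Mul(156.26, I)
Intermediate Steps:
Function('J')(X) = Add(3, Mul(Rational(-1, 2), X)) (Function('J')(X) = Mul(Rational(1, 2), Add(6, Mul(-1, X))) = Add(3, Mul(Rational(-1, 2), X)))
D = -8 (D = Mul(2, -4) = -8)
Function('T')(c) = -5 (Function('T')(c) = Add(3, Add(Mul(-1, 0), -8)) = Add(3, Add(0, -8)) = Add(3, -8) = -5)
Pow(Add(Function('T')(Function('J')(7)), -24412), Rational(1, 2)) = Pow(Add(-5, -24412), Rational(1, 2)) = Pow(-24417, Rational(1, 2)) = Mul(3, I, Pow(2713, Rational(1, 2)))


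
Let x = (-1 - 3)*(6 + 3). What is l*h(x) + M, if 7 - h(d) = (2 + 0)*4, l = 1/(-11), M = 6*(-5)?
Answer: -329/11 ≈ -29.909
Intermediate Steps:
M = -30
l = -1/11 ≈ -0.090909
x = -36 (x = -4*9 = -36)
h(d) = -1 (h(d) = 7 - (2 + 0)*4 = 7 - 2*4 = 7 - 1*8 = 7 - 8 = -1)
l*h(x) + M = -1/11*(-1) - 30 = 1/11 - 30 = -329/11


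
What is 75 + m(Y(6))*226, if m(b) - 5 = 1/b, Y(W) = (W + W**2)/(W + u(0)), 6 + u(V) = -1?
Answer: 25192/21 ≈ 1199.6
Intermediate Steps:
u(V) = -7 (u(V) = -6 - 1 = -7)
Y(W) = (W + W**2)/(-7 + W) (Y(W) = (W + W**2)/(W - 7) = (W + W**2)/(-7 + W))
m(b) = 5 + 1/b
75 + m(Y(6))*226 = 75 + (5 + 1/(6*(1 + 6)/(-7 + 6)))*226 = 75 + (5 + 1/(6*7/(-1)))*226 = 75 + (5 + 1/(6*(-1)*7))*226 = 75 + (5 + 1/(-42))*226 = 75 + (5 - 1/42)*226 = 75 + (209/42)*226 = 75 + 23617/21 = 25192/21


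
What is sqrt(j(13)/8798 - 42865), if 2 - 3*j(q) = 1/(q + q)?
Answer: I*sqrt(560734719092561)/114374 ≈ 207.04*I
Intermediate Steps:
j(q) = 2/3 - 1/(6*q) (j(q) = 2/3 - 1/(3*(q + q)) = 2/3 - 1/(2*q)/3 = 2/3 - 1/(6*q))
sqrt(j(13)/8798 - 42865) = sqrt(((1/6)*(-1 + 4*13)/13)/8798 - 42865) = sqrt(((1/6)*(1/13)*(-1 + 52))*(1/8798) - 42865) = sqrt(((1/6)*(1/13)*51)*(1/8798) - 42865) = sqrt((17/26)*(1/8798) - 42865) = sqrt(17/228748 - 42865) = sqrt(-9805283003/228748) = I*sqrt(560734719092561)/114374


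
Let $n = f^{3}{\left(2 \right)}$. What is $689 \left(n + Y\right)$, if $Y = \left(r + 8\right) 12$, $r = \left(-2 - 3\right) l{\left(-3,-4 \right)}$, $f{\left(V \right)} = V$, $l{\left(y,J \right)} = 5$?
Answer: $-135044$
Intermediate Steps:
$n = 8$ ($n = 2^{3} = 8$)
$r = -25$ ($r = \left(-2 - 3\right) 5 = \left(-5\right) 5 = -25$)
$Y = -204$ ($Y = \left(-25 + 8\right) 12 = \left(-17\right) 12 = -204$)
$689 \left(n + Y\right) = 689 \left(8 - 204\right) = 689 \left(-196\right) = -135044$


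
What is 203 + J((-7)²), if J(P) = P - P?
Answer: 203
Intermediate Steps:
J(P) = 0
203 + J((-7)²) = 203 + 0 = 203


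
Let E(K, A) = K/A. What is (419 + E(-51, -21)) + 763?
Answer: 8291/7 ≈ 1184.4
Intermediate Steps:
(419 + E(-51, -21)) + 763 = (419 - 51/(-21)) + 763 = (419 - 51*(-1/21)) + 763 = (419 + 17/7) + 763 = 2950/7 + 763 = 8291/7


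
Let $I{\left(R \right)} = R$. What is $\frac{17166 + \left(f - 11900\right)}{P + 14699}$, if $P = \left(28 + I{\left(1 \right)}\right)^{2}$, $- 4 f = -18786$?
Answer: $\frac{3985}{6216} \approx 0.64109$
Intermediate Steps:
$f = \frac{9393}{2}$ ($f = \left(- \frac{1}{4}\right) \left(-18786\right) = \frac{9393}{2} \approx 4696.5$)
$P = 841$ ($P = \left(28 + 1\right)^{2} = 29^{2} = 841$)
$\frac{17166 + \left(f - 11900\right)}{P + 14699} = \frac{17166 + \left(\frac{9393}{2} - 11900\right)}{841 + 14699} = \frac{17166 - \frac{14407}{2}}{15540} = \frac{19925}{2} \cdot \frac{1}{15540} = \frac{3985}{6216}$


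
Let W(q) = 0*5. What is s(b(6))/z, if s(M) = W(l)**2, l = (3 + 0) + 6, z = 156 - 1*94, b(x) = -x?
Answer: 0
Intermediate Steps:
z = 62 (z = 156 - 94 = 62)
l = 9 (l = 3 + 6 = 9)
W(q) = 0
s(M) = 0 (s(M) = 0**2 = 0)
s(b(6))/z = 0/62 = 0*(1/62) = 0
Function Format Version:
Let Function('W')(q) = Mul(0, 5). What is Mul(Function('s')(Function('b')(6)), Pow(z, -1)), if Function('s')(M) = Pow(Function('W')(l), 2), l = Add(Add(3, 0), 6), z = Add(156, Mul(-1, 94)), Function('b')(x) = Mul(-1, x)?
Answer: 0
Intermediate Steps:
z = 62 (z = Add(156, -94) = 62)
l = 9 (l = Add(3, 6) = 9)
Function('W')(q) = 0
Function('s')(M) = 0 (Function('s')(M) = Pow(0, 2) = 0)
Mul(Function('s')(Function('b')(6)), Pow(z, -1)) = Mul(0, Pow(62, -1)) = Mul(0, Rational(1, 62)) = 0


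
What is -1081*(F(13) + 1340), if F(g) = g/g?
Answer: -1449621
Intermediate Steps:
F(g) = 1
-1081*(F(13) + 1340) = -1081*(1 + 1340) = -1081*1341 = -1449621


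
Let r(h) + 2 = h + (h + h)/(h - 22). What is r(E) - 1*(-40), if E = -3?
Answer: 881/25 ≈ 35.240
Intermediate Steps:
r(h) = -2 + h + 2*h/(-22 + h) (r(h) = -2 + (h + (h + h)/(h - 22)) = -2 + (h + (2*h)/(-22 + h)) = -2 + (h + 2*h/(-22 + h)) = -2 + h + 2*h/(-22 + h))
r(E) - 1*(-40) = (44 + (-3)² - 22*(-3))/(-22 - 3) - 1*(-40) = (44 + 9 + 66)/(-25) + 40 = -1/25*119 + 40 = -119/25 + 40 = 881/25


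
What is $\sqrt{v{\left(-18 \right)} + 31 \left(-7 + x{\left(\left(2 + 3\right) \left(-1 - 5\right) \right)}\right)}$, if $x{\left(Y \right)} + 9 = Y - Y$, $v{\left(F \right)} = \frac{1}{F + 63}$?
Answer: $\frac{i \sqrt{111595}}{15} \approx 22.271 i$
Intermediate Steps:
$v{\left(F \right)} = \frac{1}{63 + F}$
$x{\left(Y \right)} = -9$ ($x{\left(Y \right)} = -9 + \left(Y - Y\right) = -9 + 0 = -9$)
$\sqrt{v{\left(-18 \right)} + 31 \left(-7 + x{\left(\left(2 + 3\right) \left(-1 - 5\right) \right)}\right)} = \sqrt{\frac{1}{63 - 18} + 31 \left(-7 - 9\right)} = \sqrt{\frac{1}{45} + 31 \left(-16\right)} = \sqrt{\frac{1}{45} - 496} = \sqrt{- \frac{22319}{45}} = \frac{i \sqrt{111595}}{15}$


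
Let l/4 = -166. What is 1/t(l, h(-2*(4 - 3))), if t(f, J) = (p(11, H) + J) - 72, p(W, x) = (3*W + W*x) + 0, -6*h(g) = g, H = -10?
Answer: -3/446 ≈ -0.0067265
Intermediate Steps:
h(g) = -g/6
l = -664 (l = 4*(-166) = -664)
p(W, x) = 3*W + W*x
t(f, J) = -149 + J (t(f, J) = (11*(3 - 10) + J) - 72 = (11*(-7) + J) - 72 = (-77 + J) - 72 = -149 + J)
1/t(l, h(-2*(4 - 3))) = 1/(-149 - (-1)*(4 - 3)/3) = 1/(-149 - (-1)/3) = 1/(-149 - ⅙*(-2)) = 1/(-149 + ⅓) = 1/(-446/3) = -3/446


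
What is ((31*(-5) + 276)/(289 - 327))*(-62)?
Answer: 3751/19 ≈ 197.42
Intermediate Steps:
((31*(-5) + 276)/(289 - 327))*(-62) = ((-155 + 276)/(-38))*(-62) = (121*(-1/38))*(-62) = -121/38*(-62) = 3751/19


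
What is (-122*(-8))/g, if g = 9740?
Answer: 244/2435 ≈ 0.10021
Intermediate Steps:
(-122*(-8))/g = -122*(-8)/9740 = 976*(1/9740) = 244/2435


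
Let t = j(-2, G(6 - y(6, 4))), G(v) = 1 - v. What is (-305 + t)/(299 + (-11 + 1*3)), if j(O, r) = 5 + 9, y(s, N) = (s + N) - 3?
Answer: -1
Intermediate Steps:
y(s, N) = -3 + N + s (y(s, N) = (N + s) - 3 = -3 + N + s)
j(O, r) = 14
t = 14
(-305 + t)/(299 + (-11 + 1*3)) = (-305 + 14)/(299 + (-11 + 1*3)) = -291/(299 + (-11 + 3)) = -291/(299 - 8) = -291/291 = -291*1/291 = -1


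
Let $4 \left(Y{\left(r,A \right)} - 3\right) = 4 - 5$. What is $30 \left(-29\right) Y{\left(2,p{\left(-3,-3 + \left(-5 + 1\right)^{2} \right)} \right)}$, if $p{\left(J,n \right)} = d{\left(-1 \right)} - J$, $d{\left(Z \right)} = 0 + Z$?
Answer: $- \frac{4785}{2} \approx -2392.5$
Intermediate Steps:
$d{\left(Z \right)} = Z$
$p{\left(J,n \right)} = -1 - J$
$Y{\left(r,A \right)} = \frac{11}{4}$ ($Y{\left(r,A \right)} = 3 + \frac{4 - 5}{4} = 3 + \frac{1}{4} \left(-1\right) = 3 - \frac{1}{4} = \frac{11}{4}$)
$30 \left(-29\right) Y{\left(2,p{\left(-3,-3 + \left(-5 + 1\right)^{2} \right)} \right)} = 30 \left(-29\right) \frac{11}{4} = \left(-870\right) \frac{11}{4} = - \frac{4785}{2}$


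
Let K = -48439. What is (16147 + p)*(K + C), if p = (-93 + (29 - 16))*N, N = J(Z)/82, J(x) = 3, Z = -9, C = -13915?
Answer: -41272549078/41 ≈ -1.0066e+9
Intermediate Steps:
N = 3/82 ≈ 0.036585
p = -120/41 (p = (-93 + (29 - 16))*(3/82) = (-93 + 13)*(3/82) = -80*3/82 = -120/41 ≈ -2.9268)
(16147 + p)*(K + C) = (16147 - 120/41)*(-48439 - 13915) = (661907/41)*(-62354) = -41272549078/41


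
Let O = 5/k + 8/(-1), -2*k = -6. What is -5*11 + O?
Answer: -184/3 ≈ -61.333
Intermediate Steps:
k = 3 (k = -½*(-6) = 3)
O = -19/3 (O = 5/3 + 8/(-1) = 5*(⅓) + 8*(-1) = 5/3 - 8 = -19/3 ≈ -6.3333)
-5*11 + O = -5*11 - 19/3 = -55 - 19/3 = -184/3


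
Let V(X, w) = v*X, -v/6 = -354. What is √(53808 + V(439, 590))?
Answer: 2*√246561 ≈ 993.10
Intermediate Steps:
v = 2124 (v = -6*(-354) = 2124)
V(X, w) = 2124*X
√(53808 + V(439, 590)) = √(53808 + 2124*439) = √(53808 + 932436) = √986244 = 2*√246561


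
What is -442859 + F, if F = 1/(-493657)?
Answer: -218620445364/493657 ≈ -4.4286e+5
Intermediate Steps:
F = -1/493657 ≈ -2.0257e-6
-442859 + F = -442859 - 1/493657 = -218620445364/493657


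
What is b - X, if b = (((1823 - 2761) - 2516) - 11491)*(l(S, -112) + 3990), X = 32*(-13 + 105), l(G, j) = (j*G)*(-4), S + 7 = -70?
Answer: 455909226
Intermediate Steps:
S = -77 (S = -7 - 70 = -77)
l(G, j) = -4*G*j (l(G, j) = (G*j)*(-4) = -4*G*j)
X = 2944 (X = 32*92 = 2944)
b = 455912170 (b = (((1823 - 2761) - 2516) - 11491)*(-4*(-77)*(-112) + 3990) = ((-938 - 2516) - 11491)*(-34496 + 3990) = (-3454 - 11491)*(-30506) = -14945*(-30506) = 455912170)
b - X = 455912170 - 1*2944 = 455912170 - 2944 = 455909226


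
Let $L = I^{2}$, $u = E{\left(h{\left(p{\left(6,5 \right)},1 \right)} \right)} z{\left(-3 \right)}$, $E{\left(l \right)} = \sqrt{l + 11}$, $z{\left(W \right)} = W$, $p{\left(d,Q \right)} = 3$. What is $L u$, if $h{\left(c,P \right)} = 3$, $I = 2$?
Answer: $- 12 \sqrt{14} \approx -44.9$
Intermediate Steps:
$E{\left(l \right)} = \sqrt{11 + l}$
$u = - 3 \sqrt{14}$ ($u = \sqrt{11 + 3} \left(-3\right) = \sqrt{14} \left(-3\right) = - 3 \sqrt{14} \approx -11.225$)
$L = 4$ ($L = 2^{2} = 4$)
$L u = 4 \left(- 3 \sqrt{14}\right) = - 12 \sqrt{14}$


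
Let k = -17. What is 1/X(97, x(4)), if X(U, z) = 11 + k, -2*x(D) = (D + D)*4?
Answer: -⅙ ≈ -0.16667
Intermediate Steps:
x(D) = -4*D (x(D) = -(D + D)*4/2 = -2*D*4/2 = -4*D)
X(U, z) = -6 (X(U, z) = 11 - 17 = -6)
1/X(97, x(4)) = 1/(-6) = -⅙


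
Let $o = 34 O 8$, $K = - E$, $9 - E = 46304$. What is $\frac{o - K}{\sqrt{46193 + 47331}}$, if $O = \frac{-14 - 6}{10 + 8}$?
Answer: $- \frac{419375 \sqrt{23381}}{420858} \approx -152.37$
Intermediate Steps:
$E = -46295$ ($E = 9 - 46304 = -46295$)
$O = - \frac{10}{9}$ ($O = - \frac{20}{18} = \left(-20\right) \frac{1}{18} = - \frac{10}{9} \approx -1.1111$)
$K = 46295$ ($K = \left(-1\right) \left(-46295\right) = 46295$)
$o = - \frac{2720}{9}$ ($o = 34 \left(- \frac{10}{9}\right) 8 = \left(- \frac{340}{9}\right) 8 = - \frac{2720}{9} \approx -302.22$)
$\frac{o - K}{\sqrt{46193 + 47331}} = \frac{- \frac{2720}{9} - 46295}{\sqrt{46193 + 47331}} = \frac{- \frac{2720}{9} - 46295}{\sqrt{93524}} = - \frac{419375}{9 \cdot 2 \sqrt{23381}} = - \frac{419375 \frac{\sqrt{23381}}{46762}}{9} = - \frac{419375 \sqrt{23381}}{420858}$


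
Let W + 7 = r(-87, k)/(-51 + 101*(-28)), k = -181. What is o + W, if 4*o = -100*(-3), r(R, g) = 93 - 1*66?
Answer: 195745/2879 ≈ 67.991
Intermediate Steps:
r(R, g) = 27 (r(R, g) = 93 - 66 = 27)
W = -20180/2879 (W = -7 + 27/(-51 + 101*(-28)) = -7 + 27/(-51 - 2828) = -7 + 27/(-2879) = -7 + 27*(-1/2879) = -7 - 27/2879 = -20180/2879 ≈ -7.0094)
o = 75 (o = (-100*(-3))/4 = (1/4)*300 = 75)
o + W = 75 - 20180/2879 = 195745/2879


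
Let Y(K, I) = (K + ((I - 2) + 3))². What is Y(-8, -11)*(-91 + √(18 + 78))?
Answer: -29484 + 1296*√6 ≈ -26309.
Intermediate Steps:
Y(K, I) = (1 + I + K)² (Y(K, I) = (K + ((-2 + I) + 3))² = (K + (1 + I))² = (1 + I + K)²)
Y(-8, -11)*(-91 + √(18 + 78)) = (1 - 11 - 8)²*(-91 + √(18 + 78)) = (-18)²*(-91 + √96) = 324*(-91 + 4*√6) = -29484 + 1296*√6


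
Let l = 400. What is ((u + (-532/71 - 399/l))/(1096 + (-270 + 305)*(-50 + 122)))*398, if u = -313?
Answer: -1816935471/51347200 ≈ -35.385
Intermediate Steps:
((u + (-532/71 - 399/l))/(1096 + (-270 + 305)*(-50 + 122)))*398 = ((-313 + (-532/71 - 399/400))/(1096 + (-270 + 305)*(-50 + 122)))*398 = ((-313 + (-532*1/71 - 399*1/400))/(1096 + 35*72))*398 = ((-313 + (-532/71 - 399/400))/(1096 + 2520))*398 = ((-313 - 241129/28400)/3616)*398 = -9130329/28400*1/3616*398 = -9130329/102694400*398 = -1816935471/51347200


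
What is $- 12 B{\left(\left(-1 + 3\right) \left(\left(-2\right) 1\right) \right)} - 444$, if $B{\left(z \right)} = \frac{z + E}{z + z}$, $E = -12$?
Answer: $-468$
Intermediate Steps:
$B{\left(z \right)} = \frac{-12 + z}{2 z}$ ($B{\left(z \right)} = \frac{z - 12}{z + z} = \frac{-12 + z}{2 z}$)
$- 12 B{\left(\left(-1 + 3\right) \left(\left(-2\right) 1\right) \right)} - 444 = - 12 \frac{-12 + \left(-1 + 3\right) \left(\left(-2\right) 1\right)}{2 \left(-1 + 3\right) \left(\left(-2\right) 1\right)} - 444 = - 12 \frac{-12 + 2 \left(-2\right)}{2 \cdot 2 \left(-2\right)} - 444 = - 12 \frac{-12 - 4}{2 \left(-4\right)} - 444 = - 12 \cdot \frac{1}{2} \left(- \frac{1}{4}\right) \left(-16\right) - 444 = \left(-12\right) 2 - 444 = -24 - 444 = -468$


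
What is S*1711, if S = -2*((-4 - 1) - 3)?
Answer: 27376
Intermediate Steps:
S = 16 (S = -2*(-5 - 3) = -2*(-8) = 16)
S*1711 = 16*1711 = 27376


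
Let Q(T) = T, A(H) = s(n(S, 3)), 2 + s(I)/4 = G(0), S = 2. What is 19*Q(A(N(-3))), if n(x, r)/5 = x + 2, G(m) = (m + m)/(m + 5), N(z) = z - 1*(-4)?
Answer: -152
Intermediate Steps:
N(z) = 4 + z (N(z) = z + 4 = 4 + z)
G(m) = 2*m/(5 + m) (G(m) = (2*m)/(5 + m) = 2*m/(5 + m))
n(x, r) = 10 + 5*x (n(x, r) = 5*(x + 2) = 5*(2 + x) = 10 + 5*x)
s(I) = -8 (s(I) = -8 + 4*(2*0/(5 + 0)) = -8 + 4*(2*0/5) = -8 + 4*(2*0*(1/5)) = -8 + 4*0 = -8 + 0 = -8)
A(H) = -8
19*Q(A(N(-3))) = 19*(-8) = -152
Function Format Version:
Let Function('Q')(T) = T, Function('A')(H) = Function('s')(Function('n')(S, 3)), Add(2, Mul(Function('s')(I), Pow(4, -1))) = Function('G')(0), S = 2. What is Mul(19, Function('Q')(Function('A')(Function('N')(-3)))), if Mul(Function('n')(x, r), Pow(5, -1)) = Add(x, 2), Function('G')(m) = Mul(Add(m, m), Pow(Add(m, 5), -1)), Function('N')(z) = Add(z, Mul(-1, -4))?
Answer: -152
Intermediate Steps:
Function('N')(z) = Add(4, z) (Function('N')(z) = Add(z, 4) = Add(4, z))
Function('G')(m) = Mul(2, m, Pow(Add(5, m), -1)) (Function('G')(m) = Mul(Mul(2, m), Pow(Add(5, m), -1)) = Mul(2, m, Pow(Add(5, m), -1)))
Function('n')(x, r) = Add(10, Mul(5, x)) (Function('n')(x, r) = Mul(5, Add(x, 2)) = Mul(5, Add(2, x)) = Add(10, Mul(5, x)))
Function('s')(I) = -8 (Function('s')(I) = Add(-8, Mul(4, Mul(2, 0, Pow(Add(5, 0), -1)))) = Add(-8, Mul(4, Mul(2, 0, Pow(5, -1)))) = Add(-8, Mul(4, Mul(2, 0, Rational(1, 5)))) = Add(-8, Mul(4, 0)) = Add(-8, 0) = -8)
Function('A')(H) = -8
Mul(19, Function('Q')(Function('A')(Function('N')(-3)))) = Mul(19, -8) = -152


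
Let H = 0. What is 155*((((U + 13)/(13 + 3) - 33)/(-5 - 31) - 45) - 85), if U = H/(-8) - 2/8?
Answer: -5122905/256 ≈ -20011.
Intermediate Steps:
U = -¼ (U = 0/(-8) - 2/8 = 0*(-⅛) - 2*⅛ = 0 - ¼ = -¼ ≈ -0.25000)
155*((((U + 13)/(13 + 3) - 33)/(-5 - 31) - 45) - 85) = 155*((((-¼ + 13)/(13 + 3) - 33)/(-5 - 31) - 45) - 85) = 155*((((51/4)/16 - 33)/(-36) - 45) - 85) = 155*((((51/4)*(1/16) - 33)*(-1/36) - 45) - 85) = 155*(((51/64 - 33)*(-1/36) - 45) - 85) = 155*((-2061/64*(-1/36) - 45) - 85) = 155*((229/256 - 45) - 85) = 155*(-11291/256 - 85) = 155*(-33051/256) = -5122905/256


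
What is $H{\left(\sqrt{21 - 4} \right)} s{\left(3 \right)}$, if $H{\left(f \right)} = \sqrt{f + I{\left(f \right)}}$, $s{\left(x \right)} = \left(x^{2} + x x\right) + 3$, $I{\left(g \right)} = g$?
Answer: $21 \sqrt{2} \sqrt[4]{17} \approx 60.304$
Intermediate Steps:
$s{\left(x \right)} = 3 + 2 x^{2}$ ($s{\left(x \right)} = \left(x^{2} + x^{2}\right) + 3 = 2 x^{2} + 3 = 3 + 2 x^{2}$)
$H{\left(f \right)} = \sqrt{2} \sqrt{f}$ ($H{\left(f \right)} = \sqrt{f + f} = \sqrt{2 f} = \sqrt{2} \sqrt{f}$)
$H{\left(\sqrt{21 - 4} \right)} s{\left(3 \right)} = \sqrt{2} \sqrt{\sqrt{21 - 4}} \left(3 + 2 \cdot 3^{2}\right) = \sqrt{2} \sqrt{\sqrt{17}} \left(3 + 2 \cdot 9\right) = \sqrt{2} \sqrt[4]{17} \left(3 + 18\right) = \sqrt{2} \sqrt[4]{17} \cdot 21 = 21 \sqrt{2} \sqrt[4]{17}$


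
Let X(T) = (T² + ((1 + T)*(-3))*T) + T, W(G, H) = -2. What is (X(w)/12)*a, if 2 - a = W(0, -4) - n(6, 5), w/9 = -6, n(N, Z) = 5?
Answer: -4293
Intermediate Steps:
w = -54 (w = 9*(-6) = -54)
a = 9 (a = 2 - (-2 - 1*5) = 2 - (-2 - 5) = 2 - 1*(-7) = 2 + 7 = 9)
X(T) = T + T² + T*(-3 - 3*T) (X(T) = (T² + (-3 - 3*T)*T) + T = (T² + T*(-3 - 3*T)) + T = T + T² + T*(-3 - 3*T))
(X(w)/12)*a = (-2*(-54)*(1 - 54)/12)*9 = (-2*(-54)*(-53)*(1/12))*9 = -5724*1/12*9 = -477*9 = -4293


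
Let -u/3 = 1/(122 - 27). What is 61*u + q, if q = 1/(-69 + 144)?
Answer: -2726/1425 ≈ -1.9130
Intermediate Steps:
q = 1/75 ≈ 0.013333
u = -3/95 (u = -3/(122 - 27) = -3/95 ≈ -0.031579)
61*u + q = 61*(-3/95) + 1/75 = -183/95 + 1/75 = -2726/1425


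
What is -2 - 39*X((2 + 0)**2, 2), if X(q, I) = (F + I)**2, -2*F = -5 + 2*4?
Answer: -47/4 ≈ -11.750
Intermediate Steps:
F = -3/2 (F = -(-5 + 2*4)/2 = -(-5 + 8)/2 = -1/2*3 = -3/2 ≈ -1.5000)
X(q, I) = (-3/2 + I)**2
-2 - 39*X((2 + 0)**2, 2) = -2 - 39*(-3 + 2*2)**2/4 = -2 - 39*(-3 + 4)**2/4 = -2 - 39*1**2/4 = -2 - 39/4 = -47/4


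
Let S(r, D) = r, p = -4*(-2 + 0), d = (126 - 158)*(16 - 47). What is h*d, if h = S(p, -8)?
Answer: 7936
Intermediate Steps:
d = 992 (d = -32*(-31) = 992)
p = 8 (p = -4*(-2) = 8)
h = 8
h*d = 8*992 = 7936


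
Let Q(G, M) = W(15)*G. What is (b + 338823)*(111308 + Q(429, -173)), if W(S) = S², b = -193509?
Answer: 30201044562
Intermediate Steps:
Q(G, M) = 225*G (Q(G, M) = 15²*G = 225*G)
(b + 338823)*(111308 + Q(429, -173)) = (-193509 + 338823)*(111308 + 225*429) = 145314*(111308 + 96525) = 145314*207833 = 30201044562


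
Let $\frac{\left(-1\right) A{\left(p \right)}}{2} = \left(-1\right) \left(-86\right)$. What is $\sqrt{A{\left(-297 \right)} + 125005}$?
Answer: $\sqrt{124833} \approx 353.32$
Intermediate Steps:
$A{\left(p \right)} = -172$ ($A{\left(p \right)} = - 2 \left(\left(-1\right) \left(-86\right)\right) = \left(-2\right) 86 = -172$)
$\sqrt{A{\left(-297 \right)} + 125005} = \sqrt{-172 + 125005} = \sqrt{124833}$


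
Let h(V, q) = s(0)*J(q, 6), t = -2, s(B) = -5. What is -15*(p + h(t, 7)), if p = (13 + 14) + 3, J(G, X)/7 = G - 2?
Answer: 2175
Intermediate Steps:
J(G, X) = -14 + 7*G (J(G, X) = 7*(G - 2) = 7*(-2 + G) = -14 + 7*G)
p = 30 (p = 27 + 3 = 30)
h(V, q) = 70 - 35*q (h(V, q) = -5*(-14 + 7*q) = 70 - 35*q)
-15*(p + h(t, 7)) = -15*(30 + (70 - 35*7)) = -15*(30 + (70 - 245)) = -15*(30 - 175) = -15*(-145) = 2175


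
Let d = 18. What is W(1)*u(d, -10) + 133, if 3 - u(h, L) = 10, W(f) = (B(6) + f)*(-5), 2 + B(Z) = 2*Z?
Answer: 518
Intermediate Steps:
B(Z) = -2 + 2*Z
W(f) = -50 - 5*f (W(f) = ((-2 + 2*6) + f)*(-5) = ((-2 + 12) + f)*(-5) = (10 + f)*(-5) = -50 - 5*f)
u(h, L) = -7 (u(h, L) = 3 - 1*10 = 3 - 10 = -7)
W(1)*u(d, -10) + 133 = (-50 - 5*1)*(-7) + 133 = (-50 - 5)*(-7) + 133 = -55*(-7) + 133 = 385 + 133 = 518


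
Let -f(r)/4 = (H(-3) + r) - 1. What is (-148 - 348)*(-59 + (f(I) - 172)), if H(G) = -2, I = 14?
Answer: 136400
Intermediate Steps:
f(r) = 12 - 4*r (f(r) = -4*((-2 + r) - 1) = -4*(-3 + r) = 12 - 4*r)
(-148 - 348)*(-59 + (f(I) - 172)) = (-148 - 348)*(-59 + ((12 - 4*14) - 172)) = -496*(-59 + ((12 - 56) - 172)) = -496*(-59 + (-44 - 172)) = -496*(-59 - 216) = -496*(-275) = 136400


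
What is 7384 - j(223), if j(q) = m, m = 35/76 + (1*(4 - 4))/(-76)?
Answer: 561149/76 ≈ 7383.5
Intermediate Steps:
m = 35/76 (m = 35*(1/76) + (1*0)*(-1/76) = 35/76 + 0*(-1/76) = 35/76 + 0 = 35/76 ≈ 0.46053)
j(q) = 35/76
7384 - j(223) = 7384 - 1*35/76 = 7384 - 35/76 = 561149/76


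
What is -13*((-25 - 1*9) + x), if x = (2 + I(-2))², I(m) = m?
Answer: 442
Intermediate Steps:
x = 0 (x = (2 - 2)² = 0² = 0)
-13*((-25 - 1*9) + x) = -13*((-25 - 1*9) + 0) = -13*((-25 - 9) + 0) = -13*(-34 + 0) = -13*(-34) = 442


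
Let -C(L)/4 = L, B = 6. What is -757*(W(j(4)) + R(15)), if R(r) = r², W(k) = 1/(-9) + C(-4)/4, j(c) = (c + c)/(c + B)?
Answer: -1559420/9 ≈ -1.7327e+5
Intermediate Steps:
j(c) = 2*c/(6 + c) (j(c) = (c + c)/(c + 6) = (2*c)/(6 + c) = 2*c/(6 + c))
C(L) = -4*L
W(k) = 35/9 (W(k) = 1/(-9) - 4*(-4)/4 = 1*(-⅑) + 16*(¼) = -⅑ + 4 = 35/9)
-757*(W(j(4)) + R(15)) = -757*(35/9 + 15²) = -757*(35/9 + 225) = -757*2060/9 = -1559420/9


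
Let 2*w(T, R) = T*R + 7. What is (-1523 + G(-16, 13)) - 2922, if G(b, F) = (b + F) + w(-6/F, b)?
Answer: -115461/26 ≈ -4440.8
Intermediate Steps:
w(T, R) = 7/2 + R*T/2 (w(T, R) = (T*R + 7)/2 = (R*T + 7)/2 = (7 + R*T)/2 = 7/2 + R*T/2)
G(b, F) = 7/2 + F + b - 3*b/F (G(b, F) = (b + F) + (7/2 + b*(-6/F)/2) = (F + b) + (7/2 - 3*b/F) = 7/2 + F + b - 3*b/F)
(-1523 + G(-16, 13)) - 2922 = (-1523 + (7/2 + 13 - 16 - 3*(-16)/13)) - 2922 = (-1523 + (7/2 + 13 - 16 - 3*(-16)*1/13)) - 2922 = (-1523 + (7/2 + 13 - 16 + 48/13)) - 2922 = (-1523 + 109/26) - 2922 = -39489/26 - 2922 = -115461/26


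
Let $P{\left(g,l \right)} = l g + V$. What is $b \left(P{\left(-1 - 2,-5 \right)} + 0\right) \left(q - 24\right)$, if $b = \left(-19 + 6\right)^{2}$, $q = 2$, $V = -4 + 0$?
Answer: $-40898$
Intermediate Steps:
$V = -4$
$P{\left(g,l \right)} = -4 + g l$ ($P{\left(g,l \right)} = l g - 4 = g l - 4 = -4 + g l$)
$b = 169$ ($b = \left(-13\right)^{2} = 169$)
$b \left(P{\left(-1 - 2,-5 \right)} + 0\right) \left(q - 24\right) = 169 \left(\left(-4 + \left(-1 - 2\right) \left(-5\right)\right) + 0\right) \left(2 - 24\right) = 169 \left(\left(-4 - -15\right) + 0\right) \left(-22\right) = 169 \left(\left(-4 + 15\right) + 0\right) \left(-22\right) = 169 \left(11 + 0\right) \left(-22\right) = 169 \cdot 11 \left(-22\right) = 169 \left(-242\right) = -40898$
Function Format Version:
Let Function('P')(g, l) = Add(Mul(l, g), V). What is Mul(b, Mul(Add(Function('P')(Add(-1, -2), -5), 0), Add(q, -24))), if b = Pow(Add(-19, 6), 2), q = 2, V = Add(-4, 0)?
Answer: -40898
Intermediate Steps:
V = -4
Function('P')(g, l) = Add(-4, Mul(g, l)) (Function('P')(g, l) = Add(Mul(l, g), -4) = Add(Mul(g, l), -4) = Add(-4, Mul(g, l)))
b = 169 (b = Pow(-13, 2) = 169)
Mul(b, Mul(Add(Function('P')(Add(-1, -2), -5), 0), Add(q, -24))) = Mul(169, Mul(Add(Add(-4, Mul(Add(-1, -2), -5)), 0), Add(2, -24))) = Mul(169, Mul(Add(Add(-4, Mul(-3, -5)), 0), -22)) = Mul(169, Mul(Add(Add(-4, 15), 0), -22)) = Mul(169, Mul(Add(11, 0), -22)) = Mul(169, Mul(11, -22)) = Mul(169, -242) = -40898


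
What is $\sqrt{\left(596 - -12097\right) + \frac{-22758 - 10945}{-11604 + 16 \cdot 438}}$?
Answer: $\frac{\sqrt{67067969919}}{2298} \approx 112.7$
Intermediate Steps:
$\sqrt{\left(596 - -12097\right) + \frac{-22758 - 10945}{-11604 + 16 \cdot 438}} = \sqrt{\left(596 + 12097\right) - \frac{33703}{-11604 + 7008}} = \sqrt{12693 - \frac{33703}{-4596}} = \sqrt{12693 - - \frac{33703}{4596}} = \sqrt{12693 + \frac{33703}{4596}} = \sqrt{\frac{58370731}{4596}} = \frac{\sqrt{67067969919}}{2298}$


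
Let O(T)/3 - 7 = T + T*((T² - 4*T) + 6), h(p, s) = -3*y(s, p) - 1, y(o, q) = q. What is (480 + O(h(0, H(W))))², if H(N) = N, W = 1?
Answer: 216225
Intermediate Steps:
h(p, s) = -1 - 3*p (h(p, s) = -3*p - 1 = -1 - 3*p)
O(T) = 21 + 3*T + 3*T*(6 + T² - 4*T) (O(T) = 21 + 3*(T + T*((T² - 4*T) + 6)) = 21 + 3*(T + T*(6 + T² - 4*T)) = 21 + (3*T + 3*T*(6 + T² - 4*T)) = 21 + 3*T + 3*T*(6 + T² - 4*T))
(480 + O(h(0, H(W))))² = (480 + (21 - 12*(-1 - 3*0)² + 3*(-1 - 3*0)³ + 21*(-1 - 3*0)))² = (480 + (21 - 12*(-1 + 0)² + 3*(-1 + 0)³ + 21*(-1 + 0)))² = (480 + (21 - 12*(-1)² + 3*(-1)³ + 21*(-1)))² = (480 + (21 - 12*1 + 3*(-1) - 21))² = (480 + (21 - 12 - 3 - 21))² = (480 - 15)² = 465² = 216225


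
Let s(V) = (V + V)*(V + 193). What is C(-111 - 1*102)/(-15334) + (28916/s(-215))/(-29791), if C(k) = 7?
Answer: -54912681/98215266710 ≈ -0.00055911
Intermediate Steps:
s(V) = 2*V*(193 + V) (s(V) = (2*V)*(193 + V) = 2*V*(193 + V))
C(-111 - 1*102)/(-15334) + (28916/s(-215))/(-29791) = 7/(-15334) + (28916/((2*(-215)*(193 - 215))))/(-29791) = 7*(-1/15334) + (28916/((2*(-215)*(-22))))*(-1/29791) = -7/15334 + (28916/9460)*(-1/29791) = -7/15334 + (28916*(1/9460))*(-1/29791) = -7/15334 + (7229/2365)*(-1/29791) = -7/15334 - 7229/70455715 = -54912681/98215266710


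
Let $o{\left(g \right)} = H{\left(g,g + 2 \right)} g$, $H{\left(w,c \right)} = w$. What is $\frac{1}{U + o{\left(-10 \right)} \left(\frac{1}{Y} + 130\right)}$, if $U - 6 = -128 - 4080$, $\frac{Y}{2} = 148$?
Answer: $\frac{74}{651077} \approx 0.00011366$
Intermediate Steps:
$Y = 296$ ($Y = 2 \cdot 148 = 296$)
$U = -4202$ ($U = 6 - 4208 = -4202$)
$o{\left(g \right)} = g^{2}$ ($o{\left(g \right)} = g g = g^{2}$)
$\frac{1}{U + o{\left(-10 \right)} \left(\frac{1}{Y} + 130\right)} = \frac{1}{-4202 + \left(-10\right)^{2} \left(\frac{1}{296} + 130\right)} = \frac{1}{-4202 + 100 \left(\frac{1}{296} + 130\right)} = \frac{1}{-4202 + 100 \cdot \frac{38481}{296}} = \frac{1}{-4202 + \frac{962025}{74}} = \frac{1}{\frac{651077}{74}} = \frac{74}{651077}$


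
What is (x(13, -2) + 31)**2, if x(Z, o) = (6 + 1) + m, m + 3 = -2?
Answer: 1089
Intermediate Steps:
m = -5 (m = -3 - 2 = -5)
x(Z, o) = 2 (x(Z, o) = (6 + 1) - 5 = 7 - 5 = 2)
(x(13, -2) + 31)**2 = (2 + 31)**2 = 33**2 = 1089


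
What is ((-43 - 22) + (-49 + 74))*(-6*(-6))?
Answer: -1440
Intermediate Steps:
((-43 - 22) + (-49 + 74))*(-6*(-6)) = (-65 + 25)*36 = -40*36 = -1440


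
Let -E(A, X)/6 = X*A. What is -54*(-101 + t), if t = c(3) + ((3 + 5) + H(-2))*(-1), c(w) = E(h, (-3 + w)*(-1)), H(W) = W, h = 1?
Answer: 5778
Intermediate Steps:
E(A, X) = -6*A*X (E(A, X) = -6*X*A = -6*A*X)
c(w) = -18 + 6*w (c(w) = -6*1*(-3 + w)*(-1) = -6*1*(3 - w) = -18 + 6*w)
t = -6 (t = (-18 + 6*3) + ((3 + 5) - 2)*(-1) = (-18 + 18) + (8 - 2)*(-1) = 0 + 6*(-1) = 0 - 6 = -6)
-54*(-101 + t) = -54*(-101 - 6) = -54*(-107) = 5778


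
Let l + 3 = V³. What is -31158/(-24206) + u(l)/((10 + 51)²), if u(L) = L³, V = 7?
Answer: 475754281459/45035263 ≈ 10564.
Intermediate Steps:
l = 340 (l = -3 + 7³ = -3 + 343 = 340)
-31158/(-24206) + u(l)/((10 + 51)²) = -31158/(-24206) + 340³/((10 + 51)²) = -31158*(-1/24206) + 39304000/(61²) = 15579/12103 + 39304000/3721 = 475754281459/45035263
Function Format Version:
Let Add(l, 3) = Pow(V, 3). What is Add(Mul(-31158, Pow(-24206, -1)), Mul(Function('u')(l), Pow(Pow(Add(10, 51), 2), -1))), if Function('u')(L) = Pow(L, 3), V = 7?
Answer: Rational(475754281459, 45035263) ≈ 10564.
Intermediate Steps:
l = 340 (l = Add(-3, Pow(7, 3)) = Add(-3, 343) = 340)
Add(Mul(-31158, Pow(-24206, -1)), Mul(Function('u')(l), Pow(Pow(Add(10, 51), 2), -1))) = Add(Mul(-31158, Pow(-24206, -1)), Mul(Pow(340, 3), Pow(Pow(Add(10, 51), 2), -1))) = Add(Mul(-31158, Rational(-1, 24206)), Mul(39304000, Pow(Pow(61, 2), -1))) = Add(Rational(15579, 12103), Mul(39304000, Pow(3721, -1))) = Add(Rational(15579, 12103), Mul(39304000, Rational(1, 3721))) = Add(Rational(15579, 12103), Rational(39304000, 3721)) = Rational(475754281459, 45035263)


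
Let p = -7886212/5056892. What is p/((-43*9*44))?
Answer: 1971553/21527189244 ≈ 9.1584e-5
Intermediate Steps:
p = -1971553/1264223 (p = -7886212*1/5056892 = -1971553/1264223 ≈ -1.5595)
p/((-43*9*44)) = -1971553/(1264223*(-43*9*44)) = -1971553/(1264223*((-387*44))) = -1971553/1264223/(-17028) = -1971553/1264223*(-1/17028) = 1971553/21527189244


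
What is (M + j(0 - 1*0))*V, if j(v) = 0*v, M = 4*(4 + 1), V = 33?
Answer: 660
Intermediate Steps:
M = 20 (M = 4*5 = 20)
j(v) = 0
(M + j(0 - 1*0))*V = (20 + 0)*33 = 20*33 = 660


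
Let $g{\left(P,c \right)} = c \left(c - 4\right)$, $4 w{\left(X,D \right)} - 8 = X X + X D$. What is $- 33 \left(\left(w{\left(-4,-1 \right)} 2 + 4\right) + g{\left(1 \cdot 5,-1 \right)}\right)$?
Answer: $-759$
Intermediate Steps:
$w{\left(X,D \right)} = 2 + \frac{X^{2}}{4} + \frac{D X}{4}$ ($w{\left(X,D \right)} = 2 + \frac{X X + X D}{4} = 2 + \frac{X^{2} + D X}{4} = 2 + \left(\frac{X^{2}}{4} + \frac{D X}{4}\right) = 2 + \frac{X^{2}}{4} + \frac{D X}{4}$)
$g{\left(P,c \right)} = c \left(-4 + c\right)$
$- 33 \left(\left(w{\left(-4,-1 \right)} 2 + 4\right) + g{\left(1 \cdot 5,-1 \right)}\right) = - 33 \left(\left(\left(2 + \frac{\left(-4\right)^{2}}{4} + \frac{1}{4} \left(-1\right) \left(-4\right)\right) 2 + 4\right) - \left(-4 - 1\right)\right) = - 33 \left(\left(\left(2 + \frac{1}{4} \cdot 16 + 1\right) 2 + 4\right) - -5\right) = - 33 \left(\left(\left(2 + 4 + 1\right) 2 + 4\right) + 5\right) = - 33 \left(\left(7 \cdot 2 + 4\right) + 5\right) = - 33 \left(\left(14 + 4\right) + 5\right) = - 33 \left(18 + 5\right) = \left(-33\right) 23 = -759$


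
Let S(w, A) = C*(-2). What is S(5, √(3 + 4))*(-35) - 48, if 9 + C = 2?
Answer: -538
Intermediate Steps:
C = -7 (C = -9 + 2 = -7)
S(w, A) = 14 (S(w, A) = -7*(-2) = 14)
S(5, √(3 + 4))*(-35) - 48 = 14*(-35) - 48 = -490 - 48 = -538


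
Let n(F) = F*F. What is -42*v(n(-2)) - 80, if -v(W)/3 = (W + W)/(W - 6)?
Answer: -584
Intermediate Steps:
n(F) = F²
v(W) = -6*W/(-6 + W) (v(W) = -3*(W + W)/(W - 6) = -3*2*W/(-6 + W) = -6*W/(-6 + W))
-42*v(n(-2)) - 80 = -(-252)*(-2)²/(-6 + (-2)²) - 80 = -(-252)*4/(-6 + 4) - 80 = -(-252)*4/(-2) - 80 = -(-252)*4*(-1)/2 - 80 = -42*12 - 80 = -504 - 80 = -584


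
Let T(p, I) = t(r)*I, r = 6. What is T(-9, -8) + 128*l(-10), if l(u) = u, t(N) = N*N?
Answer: -1568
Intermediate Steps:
t(N) = N²
T(p, I) = 36*I (T(p, I) = 6²*I = 36*I)
T(-9, -8) + 128*l(-10) = 36*(-8) + 128*(-10) = -288 - 1280 = -1568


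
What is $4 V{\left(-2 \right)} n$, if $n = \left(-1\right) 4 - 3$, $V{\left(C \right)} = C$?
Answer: $56$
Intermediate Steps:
$n = -7$ ($n = -4 - 3 = -7$)
$4 V{\left(-2 \right)} n = 4 \left(-2\right) \left(-7\right) = \left(-8\right) \left(-7\right) = 56$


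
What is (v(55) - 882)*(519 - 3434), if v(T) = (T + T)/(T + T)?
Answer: 2568115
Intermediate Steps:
v(T) = 1 (v(T) = (2*T)/((2*T)) = (2*T)*(1/(2*T)) = 1)
(v(55) - 882)*(519 - 3434) = (1 - 882)*(519 - 3434) = -881*(-2915) = 2568115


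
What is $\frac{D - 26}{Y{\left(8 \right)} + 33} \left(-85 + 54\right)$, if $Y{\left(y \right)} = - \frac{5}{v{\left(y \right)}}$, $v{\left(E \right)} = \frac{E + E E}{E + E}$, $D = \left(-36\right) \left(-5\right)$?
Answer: $- \frac{6138}{41} \approx -149.71$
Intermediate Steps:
$D = 180$
$v{\left(E \right)} = \frac{E + E^{2}}{2 E}$
$Y{\left(y \right)} = - \frac{5}{\frac{1}{2} + \frac{y}{2}}$
$\frac{D - 26}{Y{\left(8 \right)} + 33} \left(-85 + 54\right) = \frac{180 - 26}{- \frac{10}{1 + 8} + 33} \left(-85 + 54\right) = \frac{154}{- \frac{10}{9} + 33} \left(-31\right) = \frac{154}{\frac{287}{9}} \left(-31\right) = 154 \cdot \frac{9}{287} \left(-31\right) = \frac{198}{41} \left(-31\right) = - \frac{6138}{41}$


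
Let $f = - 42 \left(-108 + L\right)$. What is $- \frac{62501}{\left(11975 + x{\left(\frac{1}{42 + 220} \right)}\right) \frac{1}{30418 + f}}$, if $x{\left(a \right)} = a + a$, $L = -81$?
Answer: $- \frac{3651683426}{18241} \approx -2.0019 \cdot 10^{5}$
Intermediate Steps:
$x{\left(a \right)} = 2 a$
$f = 7938$ ($f = - 42 \left(-108 - 81\right) = \left(-42\right) \left(-189\right) = 7938$)
$- \frac{62501}{\left(11975 + x{\left(\frac{1}{42 + 220} \right)}\right) \frac{1}{30418 + f}} = - \frac{62501}{\left(11975 + \frac{2}{42 + 220}\right) \frac{1}{30418 + 7938}} = - \frac{62501}{\left(11975 + \frac{2}{262}\right) \frac{1}{38356}} = - \frac{62501}{\left(11975 + 2 \cdot \frac{1}{262}\right) \frac{1}{38356}} = - \frac{62501}{\left(11975 + \frac{1}{131}\right) \frac{1}{38356}} = - \frac{62501}{\frac{1568726}{131} \cdot \frac{1}{38356}} = - \frac{62501}{\frac{18241}{58426}} = \left(-62501\right) \frac{58426}{18241} = - \frac{3651683426}{18241}$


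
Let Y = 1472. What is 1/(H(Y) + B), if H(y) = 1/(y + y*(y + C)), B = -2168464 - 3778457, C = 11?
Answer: -2184448/12990739684607 ≈ -1.6815e-7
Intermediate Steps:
B = -5946921
H(y) = 1/(y + y*(11 + y)) (H(y) = 1/(y + y*(y + 11)) = 1/(y + y*(11 + y)))
1/(H(Y) + B) = 1/(1/(1472*(12 + 1472)) - 5946921) = 1/((1/1472)/1484 - 5946921) = 1/((1/1472)*(1/1484) - 5946921) = 1/(1/2184448 - 5946921) = 1/(-12990739684607/2184448) = -2184448/12990739684607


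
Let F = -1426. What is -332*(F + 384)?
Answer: 345944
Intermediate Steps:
-332*(F + 384) = -332*(-1426 + 384) = -332*(-1042) = 345944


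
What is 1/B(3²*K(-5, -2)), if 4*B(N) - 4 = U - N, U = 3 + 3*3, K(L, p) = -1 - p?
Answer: 4/7 ≈ 0.57143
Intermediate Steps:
U = 12 (U = 3 + 9 = 12)
B(N) = 4 - N/4 (B(N) = 1 + (12 - N)/4 = 1 + (3 - N/4) = 4 - N/4)
1/B(3²*K(-5, -2)) = 1/(4 - 3²*(-1 - 1*(-2))/4) = 1/(4 - 9*(-1 + 2)/4) = 1/(4 - 9/4) = 1/(7/4) = 4/7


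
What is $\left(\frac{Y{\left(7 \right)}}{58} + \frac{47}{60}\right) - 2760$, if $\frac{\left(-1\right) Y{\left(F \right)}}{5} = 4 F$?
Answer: $- \frac{4805237}{1740} \approx -2761.6$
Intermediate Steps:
$Y{\left(F \right)} = - 20 F$ ($Y{\left(F \right)} = - 5 \cdot 4 F = - 20 F$)
$\left(\frac{Y{\left(7 \right)}}{58} + \frac{47}{60}\right) - 2760 = \left(\frac{\left(-20\right) 7}{58} + \frac{47}{60}\right) - 2760 = \left(\left(-140\right) \frac{1}{58} + 47 \cdot \frac{1}{60}\right) - 2760 = \left(- \frac{70}{29} + \frac{47}{60}\right) - 2760 = - \frac{2837}{1740} - 2760 = - \frac{4805237}{1740}$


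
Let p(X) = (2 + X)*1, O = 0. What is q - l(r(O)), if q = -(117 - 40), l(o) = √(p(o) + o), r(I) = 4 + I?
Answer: -77 - √10 ≈ -80.162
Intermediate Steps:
p(X) = 2 + X
l(o) = √(2 + 2*o) (l(o) = √((2 + o) + o) = √(2 + 2*o))
q = -77 (q = -1*77 = -77)
q - l(r(O)) = -77 - √(2 + 2*(4 + 0)) = -77 - √(2 + 2*4) = -77 - √(2 + 8) = -77 - √10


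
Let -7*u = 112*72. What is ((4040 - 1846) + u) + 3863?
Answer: 4905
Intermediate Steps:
u = -1152 (u = -16*72 = -⅐*8064 = -1152)
((4040 - 1846) + u) + 3863 = ((4040 - 1846) - 1152) + 3863 = (2194 - 1152) + 3863 = 1042 + 3863 = 4905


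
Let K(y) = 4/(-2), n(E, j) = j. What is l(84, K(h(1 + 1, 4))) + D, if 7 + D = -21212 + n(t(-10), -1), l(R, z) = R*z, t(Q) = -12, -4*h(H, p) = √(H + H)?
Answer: -21388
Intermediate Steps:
h(H, p) = -√2*√H/4 (h(H, p) = -√(H + H)/4 = -√2*√H/4)
K(y) = -2 (K(y) = 4*(-½) = -2)
D = -21220 (D = -7 + (-21212 - 1) = -7 - 21213 = -21220)
l(84, K(h(1 + 1, 4))) + D = 84*(-2) - 21220 = -168 - 21220 = -21388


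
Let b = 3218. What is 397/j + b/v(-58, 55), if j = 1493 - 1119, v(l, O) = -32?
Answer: -297707/2992 ≈ -99.501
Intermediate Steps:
j = 374
397/j + b/v(-58, 55) = 397/374 + 3218/(-32) = 397*(1/374) + 3218*(-1/32) = 397/374 - 1609/16 = -297707/2992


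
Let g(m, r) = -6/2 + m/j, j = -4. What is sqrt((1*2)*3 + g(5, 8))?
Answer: sqrt(7)/2 ≈ 1.3229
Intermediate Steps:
g(m, r) = -3 - m/4 (g(m, r) = -6/2 + m/(-4) = -6*1/2 + m*(-1/4) = -3 - m/4)
sqrt((1*2)*3 + g(5, 8)) = sqrt((1*2)*3 + (-3 - 1/4*5)) = sqrt(2*3 + (-3 - 5/4)) = sqrt(6 - 17/4) = sqrt(7/4) = sqrt(7)/2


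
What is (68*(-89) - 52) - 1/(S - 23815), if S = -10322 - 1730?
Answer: -218932167/35867 ≈ -6104.0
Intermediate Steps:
S = -12052
(68*(-89) - 52) - 1/(S - 23815) = (68*(-89) - 52) - 1/(-12052 - 23815) = (-6052 - 52) - 1/(-35867) = -6104 - 1*(-1/35867) = -6104 + 1/35867 = -218932167/35867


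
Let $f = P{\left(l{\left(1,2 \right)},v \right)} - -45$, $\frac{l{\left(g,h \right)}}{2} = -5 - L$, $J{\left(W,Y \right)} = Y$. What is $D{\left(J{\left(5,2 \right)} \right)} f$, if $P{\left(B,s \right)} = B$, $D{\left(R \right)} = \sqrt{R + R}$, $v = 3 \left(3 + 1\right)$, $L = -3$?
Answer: $82$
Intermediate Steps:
$v = 12$ ($v = 3 \cdot 4 = 12$)
$l{\left(g,h \right)} = -4$ ($l{\left(g,h \right)} = 2 \left(-5 - -3\right) = 2 \left(-5 + 3\right) = 2 \left(-2\right) = -4$)
$D{\left(R \right)} = \sqrt{2} \sqrt{R}$ ($D{\left(R \right)} = \sqrt{2 R} = \sqrt{2} \sqrt{R}$)
$f = 41$ ($f = -4 - -45 = -4 + 45 = 41$)
$D{\left(J{\left(5,2 \right)} \right)} f = \sqrt{2} \sqrt{2} \cdot 41 = 2 \cdot 41 = 82$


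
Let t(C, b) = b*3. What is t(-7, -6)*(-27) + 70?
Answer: 556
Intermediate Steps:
t(C, b) = 3*b
t(-7, -6)*(-27) + 70 = (3*(-6))*(-27) + 70 = -18*(-27) + 70 = 486 + 70 = 556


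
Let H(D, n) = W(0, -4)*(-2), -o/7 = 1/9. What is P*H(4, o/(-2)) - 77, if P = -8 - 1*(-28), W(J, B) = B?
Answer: 83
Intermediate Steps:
o = -7/9 ≈ -0.77778
H(D, n) = 8 (H(D, n) = -4*(-2) = 8)
P = 20 (P = -8 + 28 = 20)
P*H(4, o/(-2)) - 77 = 20*8 - 77 = 160 - 77 = 83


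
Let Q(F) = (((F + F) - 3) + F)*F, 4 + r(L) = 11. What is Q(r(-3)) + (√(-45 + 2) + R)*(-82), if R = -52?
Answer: 4390 - 82*I*√43 ≈ 4390.0 - 537.71*I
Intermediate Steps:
r(L) = 7 (r(L) = -4 + 11 = 7)
Q(F) = F*(-3 + 3*F) (Q(F) = ((2*F - 3) + F)*F = ((-3 + 2*F) + F)*F = (-3 + 3*F)*F = F*(-3 + 3*F))
Q(r(-3)) + (√(-45 + 2) + R)*(-82) = 3*7*(-1 + 7) + (√(-45 + 2) - 52)*(-82) = 3*7*6 + (√(-43) - 52)*(-82) = 126 + (I*√43 - 52)*(-82) = 126 + (-52 + I*√43)*(-82) = 126 + (4264 - 82*I*√43) = 4390 - 82*I*√43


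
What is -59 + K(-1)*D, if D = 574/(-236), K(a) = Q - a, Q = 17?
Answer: -6064/59 ≈ -102.78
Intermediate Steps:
K(a) = 17 - a
D = -287/118 (D = 574*(-1/236) = -287/118 ≈ -2.4322)
-59 + K(-1)*D = -59 + (17 - 1*(-1))*(-287/118) = -59 + (17 + 1)*(-287/118) = -59 + 18*(-287/118) = -59 - 2583/59 = -6064/59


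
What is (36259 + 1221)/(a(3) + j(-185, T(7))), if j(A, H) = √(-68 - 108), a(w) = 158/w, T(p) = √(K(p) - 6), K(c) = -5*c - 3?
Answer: 4441380/6637 - 337320*I*√11/6637 ≈ 669.18 - 168.56*I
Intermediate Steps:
K(c) = -3 - 5*c
T(p) = √(-9 - 5*p) (T(p) = √((-3 - 5*p) - 6) = √(-9 - 5*p))
j(A, H) = 4*I*√11 (j(A, H) = √(-176) = 4*I*√11)
(36259 + 1221)/(a(3) + j(-185, T(7))) = (36259 + 1221)/(158/3 + 4*I*√11) = 37480/(158*(⅓) + 4*I*√11) = 37480/(158/3 + 4*I*√11)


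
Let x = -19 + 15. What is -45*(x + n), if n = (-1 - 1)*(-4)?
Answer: -180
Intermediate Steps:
x = -4
n = 8 (n = -2*(-4) = 8)
-45*(x + n) = -45*(-4 + 8) = -45*4 = -180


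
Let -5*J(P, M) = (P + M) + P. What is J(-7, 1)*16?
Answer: 208/5 ≈ 41.600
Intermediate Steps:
J(P, M) = -2*P/5 - M/5 (J(P, M) = -((P + M) + P)/5 = -((M + P) + P)/5 = -(M + 2*P)/5 = -2*P/5 - M/5)
J(-7, 1)*16 = (-⅖*(-7) - ⅕*1)*16 = (14/5 - ⅕)*16 = (13/5)*16 = 208/5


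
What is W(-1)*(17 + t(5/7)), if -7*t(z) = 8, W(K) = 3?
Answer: 333/7 ≈ 47.571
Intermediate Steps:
t(z) = -8/7 (t(z) = -⅐*8 = -8/7)
W(-1)*(17 + t(5/7)) = 3*(17 - 8/7) = 3*(111/7) = 333/7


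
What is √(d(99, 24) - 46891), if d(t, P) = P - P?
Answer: I*√46891 ≈ 216.54*I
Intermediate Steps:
d(t, P) = 0
√(d(99, 24) - 46891) = √(0 - 46891) = √(-46891) = I*√46891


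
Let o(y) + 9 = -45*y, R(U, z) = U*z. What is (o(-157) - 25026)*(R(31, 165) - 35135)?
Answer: 539459400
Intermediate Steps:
o(y) = -9 - 45*y
(o(-157) - 25026)*(R(31, 165) - 35135) = ((-9 - 45*(-157)) - 25026)*(31*165 - 35135) = ((-9 + 7065) - 25026)*(5115 - 35135) = (7056 - 25026)*(-30020) = -17970*(-30020) = 539459400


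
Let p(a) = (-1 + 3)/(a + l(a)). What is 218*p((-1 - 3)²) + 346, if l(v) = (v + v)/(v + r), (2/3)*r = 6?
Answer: 40093/108 ≈ 371.23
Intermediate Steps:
r = 9 (r = (3/2)*6 = 9)
l(v) = 2*v/(9 + v) (l(v) = (v + v)/(v + 9) = (2*v)/(9 + v) = 2*v/(9 + v))
p(a) = 2/(a + 2*a/(9 + a)) (p(a) = (-1 + 3)/(a + 2*a/(9 + a)) = 2/(a + 2*a/(9 + a)))
218*p((-1 - 3)²) + 346 = 218*(2*(9 + (-1 - 3)²)/(((-1 - 3)²)*(11 + (-1 - 3)²))) + 346 = 218*(2*(9 + (-4)²)/(((-4)²)*(11 + (-4)²))) + 346 = 218*(2*(9 + 16)/(16*(11 + 16))) + 346 = 218*(2*(1/16)*25/27) + 346 = 218*(2*(1/16)*(1/27)*25) + 346 = 218*(25/216) + 346 = 2725/108 + 346 = 40093/108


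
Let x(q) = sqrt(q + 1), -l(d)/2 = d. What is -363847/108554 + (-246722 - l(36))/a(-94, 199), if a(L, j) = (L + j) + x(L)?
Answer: (-363847*sqrt(93) + 26813048035*I)/(108554*(sqrt(93) - 105*I)) ≈ -2332.8 + 213.94*I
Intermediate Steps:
l(d) = -2*d
x(q) = sqrt(1 + q)
a(L, j) = L + j + sqrt(1 + L) (a(L, j) = (L + j) + sqrt(1 + L) = L + j + sqrt(1 + L))
-363847/108554 + (-246722 - l(36))/a(-94, 199) = -363847/108554 + (-246722 - (-2)*36)/(-94 + 199 + sqrt(1 - 94)) = -363847*1/108554 + (-246722 - 1*(-72))/(-94 + 199 + sqrt(-93)) = -363847/108554 + (-246722 + 72)/(-94 + 199 + I*sqrt(93)) = -363847/108554 - 246650/(105 + I*sqrt(93))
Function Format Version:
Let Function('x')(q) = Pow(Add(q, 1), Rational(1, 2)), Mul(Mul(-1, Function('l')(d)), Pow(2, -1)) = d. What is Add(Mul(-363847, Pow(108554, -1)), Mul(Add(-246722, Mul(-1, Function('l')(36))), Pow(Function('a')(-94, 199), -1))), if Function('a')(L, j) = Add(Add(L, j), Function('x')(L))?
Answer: Mul(Rational(1, 108554), Pow(Add(Pow(93, Rational(1, 2)), Mul(-105, I)), -1), Add(Mul(-363847, Pow(93, Rational(1, 2))), Mul(26813048035, I))) ≈ Add(-2332.8, Mul(213.94, I))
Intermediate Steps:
Function('l')(d) = Mul(-2, d)
Function('x')(q) = Pow(Add(1, q), Rational(1, 2))
Function('a')(L, j) = Add(L, j, Pow(Add(1, L), Rational(1, 2))) (Function('a')(L, j) = Add(Add(L, j), Pow(Add(1, L), Rational(1, 2))) = Add(L, j, Pow(Add(1, L), Rational(1, 2))))
Add(Mul(-363847, Pow(108554, -1)), Mul(Add(-246722, Mul(-1, Function('l')(36))), Pow(Function('a')(-94, 199), -1))) = Add(Mul(-363847, Pow(108554, -1)), Mul(Add(-246722, Mul(-1, Mul(-2, 36))), Pow(Add(-94, 199, Pow(Add(1, -94), Rational(1, 2))), -1))) = Add(Mul(-363847, Rational(1, 108554)), Mul(Add(-246722, Mul(-1, -72)), Pow(Add(-94, 199, Pow(-93, Rational(1, 2))), -1))) = Add(Rational(-363847, 108554), Mul(Add(-246722, 72), Pow(Add(-94, 199, Mul(I, Pow(93, Rational(1, 2)))), -1))) = Add(Rational(-363847, 108554), Mul(-246650, Pow(Add(105, Mul(I, Pow(93, Rational(1, 2)))), -1)))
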